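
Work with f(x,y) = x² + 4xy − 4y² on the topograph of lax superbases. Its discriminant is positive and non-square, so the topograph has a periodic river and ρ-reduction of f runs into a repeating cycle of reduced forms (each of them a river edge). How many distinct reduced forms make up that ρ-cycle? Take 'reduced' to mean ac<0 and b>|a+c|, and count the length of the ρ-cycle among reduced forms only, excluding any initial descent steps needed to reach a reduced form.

D = 32, ⌊√D⌋ = 5
river: ρ → (-4,4,1)
river: ρ → (1,4,-4)
ρ-cycle length = 2 (tail of 0 descent steps not counted)

2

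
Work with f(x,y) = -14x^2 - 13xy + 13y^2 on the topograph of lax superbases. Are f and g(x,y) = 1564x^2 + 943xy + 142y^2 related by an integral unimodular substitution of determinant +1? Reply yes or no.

D₁ = 897, D₂ = 897
river cycle of f (length 10): (13, 13, -14), (-14, 15, 12), (12, 9, -17), (-17, 25, 4), (4, 23, -23), (-23, 23, 4), (4, 25, -17), (-17, 9, 12), (12, 15, -14), (-14, 13, 13)
river cycle of g (length 10): (13, 13, -14), (-14, 15, 12), (12, 9, -17), (-17, 25, 4), (4, 23, -23), (-23, 23, 4), (4, 25, -17), (-17, 9, 12), (12, 15, -14), (-14, 13, 13)
cycles coincide ⇒ equivalent

yes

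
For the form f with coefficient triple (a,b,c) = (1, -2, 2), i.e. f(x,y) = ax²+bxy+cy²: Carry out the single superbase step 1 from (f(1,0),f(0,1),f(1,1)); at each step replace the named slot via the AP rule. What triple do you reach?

start (1,2,1) = (f(1,0),f(0,1),f(1,1))
replace slot 1: 2·(2+1) − 1 = 5 → (5,2,1)

5,2,1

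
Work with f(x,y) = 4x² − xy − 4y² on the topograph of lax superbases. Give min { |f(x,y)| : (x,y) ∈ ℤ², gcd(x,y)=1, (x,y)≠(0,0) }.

descent: ρ → (-4,1,4)  [lands on river]
river: ρ → (4,7,-1)
river: ρ → (-1,7,4)
river: ρ → (4,1,-4)
river: ρ → (-4,7,1)
river: ρ → (1,7,-4)
closes: descent 1, river 6
min |a| on river = 1

1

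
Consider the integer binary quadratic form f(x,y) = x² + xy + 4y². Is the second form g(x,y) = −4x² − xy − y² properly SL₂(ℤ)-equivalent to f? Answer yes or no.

D₁ = -15, D₂ = -15
f: reduced (well bottom): (1,1,4) with a≤c, −a<b≤a
g is negative-definite; reduce −g:
−g: flip: (4,1,1)→(1,-1,4)
−g: translate: b→1 (≡-1 mod 2), so (1,-1,4)→(1,1,4)
−g: reduced (well bottom): (1,1,4) with a≤c, −a<b≤a
flip sign back: reduced form of g is (-1,-1,-4)
reduced forms (1, 1, 4) vs (-1, -1, -4) ⇒ inequivalent

no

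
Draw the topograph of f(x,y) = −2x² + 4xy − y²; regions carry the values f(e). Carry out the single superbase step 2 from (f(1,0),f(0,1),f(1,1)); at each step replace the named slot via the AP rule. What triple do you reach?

start (-2,-1,1) = (f(1,0),f(0,1),f(1,1))
replace slot 2: 2·((-2)+1) − (-1) = -1 → (-2,-1,1)

-2,-1,1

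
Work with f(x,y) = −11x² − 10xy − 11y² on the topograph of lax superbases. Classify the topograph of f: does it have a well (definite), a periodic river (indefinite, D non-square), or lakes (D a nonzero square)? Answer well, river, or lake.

D = b²−4ac = (-10)² − 4·(-11)·(-11) = -384
D < 0 ⇒ definite ⇒ every region one sign ⇒ single well

well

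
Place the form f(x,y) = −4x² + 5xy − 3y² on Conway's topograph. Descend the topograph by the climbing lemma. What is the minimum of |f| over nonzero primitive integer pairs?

translate: b→3 (≡-5 mod 8), so (4,-5,3)→(4,3,2)
flip: (4,3,2)→(2,-3,4)
translate: b→1 (≡-3 mod 4), so (2,-3,4)→(2,1,3)
reduced (well bottom): (2,1,3) with a≤c, −a<b≤a
well minimum |f| = |-2| = 2 (negative-definite)

2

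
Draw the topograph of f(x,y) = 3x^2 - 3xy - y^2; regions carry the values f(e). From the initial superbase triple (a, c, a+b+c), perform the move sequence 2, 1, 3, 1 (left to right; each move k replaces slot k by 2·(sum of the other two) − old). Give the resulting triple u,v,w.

start (3,-1,-1) = (f(1,0),f(0,1),f(1,1))
replace slot 2: 2·(3+(-1)) − (-1) = 5 → (3,5,-1)
replace slot 1: 2·(5+(-1)) − 3 = 5 → (5,5,-1)
replace slot 3: 2·(5+5) − (-1) = 21 → (5,5,21)
replace slot 1: 2·(5+21) − 5 = 47 → (47,5,21)

47,5,21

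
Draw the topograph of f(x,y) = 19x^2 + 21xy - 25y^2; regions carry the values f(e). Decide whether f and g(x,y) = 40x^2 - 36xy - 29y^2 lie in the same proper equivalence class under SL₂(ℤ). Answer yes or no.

D₁ = 2341, D₂ = 5936
discriminants differ ⇒ not SL₂(ℤ)-equivalent

no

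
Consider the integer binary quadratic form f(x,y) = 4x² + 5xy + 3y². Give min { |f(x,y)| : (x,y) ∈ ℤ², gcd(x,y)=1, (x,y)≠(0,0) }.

translate: b→-3 (≡5 mod 8), so (4,5,3)→(4,-3,2)
flip: (4,-3,2)→(2,3,4)
translate: b→-1 (≡3 mod 4), so (2,3,4)→(2,-1,3)
reduced (well bottom): (2,-1,3) with a≤c, −a<b≤a
well minimum = a = 2

2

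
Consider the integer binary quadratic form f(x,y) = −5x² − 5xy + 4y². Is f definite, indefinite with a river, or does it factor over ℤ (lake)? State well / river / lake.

D = b²−4ac = (-5)² − 4·(-5)·4 = 105
D > 0 non-square ⇒ indefinite ⇒ periodic river

river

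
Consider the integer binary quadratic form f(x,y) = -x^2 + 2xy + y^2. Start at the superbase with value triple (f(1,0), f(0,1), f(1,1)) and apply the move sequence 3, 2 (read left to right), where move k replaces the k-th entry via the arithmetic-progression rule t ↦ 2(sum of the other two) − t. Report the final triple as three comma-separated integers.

start (-1,1,2) = (f(1,0),f(0,1),f(1,1))
replace slot 3: 2·((-1)+1) − 2 = -2 → (-1,1,-2)
replace slot 2: 2·((-1)+(-2)) − 1 = -7 → (-1,-7,-2)

-1,-7,-2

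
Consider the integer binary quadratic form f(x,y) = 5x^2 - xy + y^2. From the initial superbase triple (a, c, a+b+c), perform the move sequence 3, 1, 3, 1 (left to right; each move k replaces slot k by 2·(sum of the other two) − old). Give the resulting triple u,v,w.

start (5,1,5) = (f(1,0),f(0,1),f(1,1))
replace slot 3: 2·(5+1) − 5 = 7 → (5,1,7)
replace slot 1: 2·(1+7) − 5 = 11 → (11,1,7)
replace slot 3: 2·(11+1) − 7 = 17 → (11,1,17)
replace slot 1: 2·(1+17) − 11 = 25 → (25,1,17)

25,1,17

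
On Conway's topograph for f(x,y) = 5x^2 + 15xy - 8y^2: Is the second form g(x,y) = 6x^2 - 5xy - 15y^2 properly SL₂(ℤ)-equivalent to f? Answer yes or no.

D₁ = 385, D₂ = 385
river cycle of f (length 10): (-8, 17, 3), (3, 19, -2), (-2, 17, 12), (12, 7, -7), (-7, 7, 12), (12, 17, -2), (-2, 19, 3), (3, 17, -8), (-8, 15, 5), (5, 15, -8)
river cycle of g (length 12): (6, 19, -1), (-1, 19, 6), (6, 17, -4), (-4, 15, 10), (10, 5, -9), (-9, 13, 6), (6, 11, -11), (-11, 11, 6), (6, 13, -9), (-9, 5, 10), … (2 more)
cycles differ ⇒ inequivalent

no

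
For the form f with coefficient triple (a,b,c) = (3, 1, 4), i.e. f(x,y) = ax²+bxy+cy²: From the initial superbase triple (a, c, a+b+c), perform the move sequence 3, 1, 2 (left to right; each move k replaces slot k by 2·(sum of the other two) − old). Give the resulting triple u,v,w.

start (3,4,8) = (f(1,0),f(0,1),f(1,1))
replace slot 3: 2·(3+4) − 8 = 6 → (3,4,6)
replace slot 1: 2·(4+6) − 3 = 17 → (17,4,6)
replace slot 2: 2·(17+6) − 4 = 42 → (17,42,6)

17,42,6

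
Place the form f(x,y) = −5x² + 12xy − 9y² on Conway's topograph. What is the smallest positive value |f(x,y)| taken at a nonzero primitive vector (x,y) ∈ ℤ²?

translate: b→-2 (≡-12 mod 10), so (5,-12,9)→(5,-2,2)
flip: (5,-2,2)→(2,2,5)
reduced (well bottom): (2,2,5) with a≤c, −a<b≤a
well minimum |f| = |-2| = 2 (negative-definite)

2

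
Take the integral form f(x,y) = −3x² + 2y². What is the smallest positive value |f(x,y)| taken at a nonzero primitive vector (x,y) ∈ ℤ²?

descent: ρ → (2,4,-1)  [lands on river]
river: ρ → (-1,4,2)
closes: descent 1, river 2
min |a| on river = 1

1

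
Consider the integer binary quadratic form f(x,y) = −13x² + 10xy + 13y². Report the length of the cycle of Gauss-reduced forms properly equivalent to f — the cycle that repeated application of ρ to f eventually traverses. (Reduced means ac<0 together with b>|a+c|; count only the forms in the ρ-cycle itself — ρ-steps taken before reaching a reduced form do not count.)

D = 776, ⌊√D⌋ = 27
river: ρ → (13,16,-10)
river: ρ → (-10,24,5)
river: ρ → (5,26,-5)
river: ρ → (-5,24,10)
river: ρ → (10,16,-13)
river: ρ → (-13,10,13)
ρ-cycle length = 6 (tail of 0 descent steps not counted)

6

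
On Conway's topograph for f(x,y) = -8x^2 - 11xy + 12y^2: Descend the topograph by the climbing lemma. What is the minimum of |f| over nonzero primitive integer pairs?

descent: ρ → (12,11,-8)  [lands on river]
river: ρ → (-8,21,2)
river: ρ → (2,19,-18)
river: ρ → (-18,17,3)
river: ρ → (3,19,-12)
river: ρ → (-12,5,10)
river: ρ → (10,15,-7)
river: ρ → (-7,13,12)
closes: descent 1, river 8
min |a| on river = 2

2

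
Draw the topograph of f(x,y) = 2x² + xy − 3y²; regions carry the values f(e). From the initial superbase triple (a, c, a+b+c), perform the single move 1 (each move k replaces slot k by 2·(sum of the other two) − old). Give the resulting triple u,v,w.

start (2,-3,0) = (f(1,0),f(0,1),f(1,1))
replace slot 1: 2·((-3)+0) − 2 = -8 → (-8,-3,0)

-8,-3,0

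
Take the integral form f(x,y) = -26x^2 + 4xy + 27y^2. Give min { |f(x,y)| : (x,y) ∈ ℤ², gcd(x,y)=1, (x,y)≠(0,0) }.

river: ρ → (27,50,-3)
river: ρ → (-3,52,10)
river: ρ → (10,48,-13)
river: ρ → (-13,30,37)
river: ρ → (37,44,-6)
river: ρ → (-6,52,5)
river: ρ → (5,48,-26)
river: ρ → (-26,4,27)
closes: descent 0, river 8
min |a| on river = 3

3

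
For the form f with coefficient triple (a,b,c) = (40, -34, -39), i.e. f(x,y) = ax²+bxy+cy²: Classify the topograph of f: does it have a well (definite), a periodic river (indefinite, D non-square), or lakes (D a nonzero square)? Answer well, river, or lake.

D = b²−4ac = (-34)² − 4·40·(-39) = 7396
D = 86² is a perfect square ⇒ form factors over ℤ ⇒ lakes

lake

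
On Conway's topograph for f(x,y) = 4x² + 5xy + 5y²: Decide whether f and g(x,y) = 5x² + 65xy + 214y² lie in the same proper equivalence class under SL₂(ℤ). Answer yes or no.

D₁ = -55, D₂ = -55
f: translate: b→-3 (≡5 mod 8), so (4,5,5)→(4,-3,4)
f: flip: (4,-3,4)→(4,3,4)
f: reduced (well bottom): (4,3,4) with a≤c, −a<b≤a
g: translate: b→5 (≡65 mod 10), so (5,65,214)→(5,5,4)
g: flip: (5,5,4)→(4,-5,5)
g: translate: b→3 (≡-5 mod 8), so (4,-5,5)→(4,3,4)
g: reduced (well bottom): (4,3,4) with a≤c, −a<b≤a
reduced forms (4, 3, 4) vs (4, 3, 4) ⇒ equivalent

yes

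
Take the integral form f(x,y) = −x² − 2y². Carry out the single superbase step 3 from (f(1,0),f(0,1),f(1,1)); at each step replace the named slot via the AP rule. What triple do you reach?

start (-1,-2,-3) = (f(1,0),f(0,1),f(1,1))
replace slot 3: 2·((-1)+(-2)) − (-3) = -3 → (-1,-2,-3)

-1,-2,-3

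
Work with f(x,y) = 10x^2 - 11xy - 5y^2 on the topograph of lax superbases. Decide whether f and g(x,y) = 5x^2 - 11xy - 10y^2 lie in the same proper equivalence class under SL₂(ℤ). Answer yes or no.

D₁ = 321, D₂ = 321
river cycle of f (length 6): (-5, 11, 10), (10, 9, -6), (-6, 15, 4), (4, 17, -2), (-2, 15, 12), (12, 9, -5)
river cycle of g (length 6): (-10, 11, 5), (5, 9, -12), (-12, 15, 2), (2, 17, -4), (-4, 15, 6), (6, 9, -10)
cycles differ ⇒ inequivalent

no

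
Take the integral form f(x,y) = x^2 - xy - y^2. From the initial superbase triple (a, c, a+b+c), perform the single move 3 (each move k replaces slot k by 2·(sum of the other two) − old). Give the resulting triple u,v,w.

start (1,-1,-1) = (f(1,0),f(0,1),f(1,1))
replace slot 3: 2·(1+(-1)) − (-1) = 1 → (1,-1,1)

1,-1,1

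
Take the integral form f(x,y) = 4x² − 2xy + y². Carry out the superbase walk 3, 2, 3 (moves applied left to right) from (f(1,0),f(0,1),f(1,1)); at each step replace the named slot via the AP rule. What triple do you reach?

start (4,1,3) = (f(1,0),f(0,1),f(1,1))
replace slot 3: 2·(4+1) − 3 = 7 → (4,1,7)
replace slot 2: 2·(4+7) − 1 = 21 → (4,21,7)
replace slot 3: 2·(4+21) − 7 = 43 → (4,21,43)

4,21,43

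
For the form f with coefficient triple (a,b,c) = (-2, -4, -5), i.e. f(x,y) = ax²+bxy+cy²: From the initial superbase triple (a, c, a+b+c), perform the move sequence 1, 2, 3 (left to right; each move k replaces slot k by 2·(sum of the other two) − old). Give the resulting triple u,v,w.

start (-2,-5,-11) = (f(1,0),f(0,1),f(1,1))
replace slot 1: 2·((-5)+(-11)) − (-2) = -30 → (-30,-5,-11)
replace slot 2: 2·((-30)+(-11)) − (-5) = -77 → (-30,-77,-11)
replace slot 3: 2·((-30)+(-77)) − (-11) = -203 → (-30,-77,-203)

-30,-77,-203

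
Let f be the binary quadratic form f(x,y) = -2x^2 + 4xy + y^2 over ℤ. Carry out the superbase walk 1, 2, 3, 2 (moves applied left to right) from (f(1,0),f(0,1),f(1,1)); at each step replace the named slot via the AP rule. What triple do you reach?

start (-2,1,3) = (f(1,0),f(0,1),f(1,1))
replace slot 1: 2·(1+3) − (-2) = 10 → (10,1,3)
replace slot 2: 2·(10+3) − 1 = 25 → (10,25,3)
replace slot 3: 2·(10+25) − 3 = 67 → (10,25,67)
replace slot 2: 2·(10+67) − 25 = 129 → (10,129,67)

10,129,67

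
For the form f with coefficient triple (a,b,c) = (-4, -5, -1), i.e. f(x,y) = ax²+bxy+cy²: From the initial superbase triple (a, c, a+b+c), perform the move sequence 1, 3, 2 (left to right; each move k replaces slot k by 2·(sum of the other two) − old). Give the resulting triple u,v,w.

start (-4,-1,-10) = (f(1,0),f(0,1),f(1,1))
replace slot 1: 2·((-1)+(-10)) − (-4) = -18 → (-18,-1,-10)
replace slot 3: 2·((-18)+(-1)) − (-10) = -28 → (-18,-1,-28)
replace slot 2: 2·((-18)+(-28)) − (-1) = -91 → (-18,-91,-28)

-18,-91,-28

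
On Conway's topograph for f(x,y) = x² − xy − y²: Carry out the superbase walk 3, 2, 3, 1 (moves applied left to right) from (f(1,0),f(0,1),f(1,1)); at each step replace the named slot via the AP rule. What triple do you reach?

start (1,-1,-1) = (f(1,0),f(0,1),f(1,1))
replace slot 3: 2·(1+(-1)) − (-1) = 1 → (1,-1,1)
replace slot 2: 2·(1+1) − (-1) = 5 → (1,5,1)
replace slot 3: 2·(1+5) − 1 = 11 → (1,5,11)
replace slot 1: 2·(5+11) − 1 = 31 → (31,5,11)

31,5,11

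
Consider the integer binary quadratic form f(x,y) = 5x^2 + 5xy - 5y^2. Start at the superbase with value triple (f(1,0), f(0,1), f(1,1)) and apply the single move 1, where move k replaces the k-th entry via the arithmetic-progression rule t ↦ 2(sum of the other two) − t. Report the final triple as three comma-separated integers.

start (5,-5,5) = (f(1,0),f(0,1),f(1,1))
replace slot 1: 2·((-5)+5) − 5 = -5 → (-5,-5,5)

-5,-5,5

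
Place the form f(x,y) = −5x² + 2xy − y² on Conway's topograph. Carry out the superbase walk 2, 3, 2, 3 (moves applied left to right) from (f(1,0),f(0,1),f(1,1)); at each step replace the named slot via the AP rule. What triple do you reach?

start (-5,-1,-4) = (f(1,0),f(0,1),f(1,1))
replace slot 2: 2·((-5)+(-4)) − (-1) = -17 → (-5,-17,-4)
replace slot 3: 2·((-5)+(-17)) − (-4) = -40 → (-5,-17,-40)
replace slot 2: 2·((-5)+(-40)) − (-17) = -73 → (-5,-73,-40)
replace slot 3: 2·((-5)+(-73)) − (-40) = -116 → (-5,-73,-116)

-5,-73,-116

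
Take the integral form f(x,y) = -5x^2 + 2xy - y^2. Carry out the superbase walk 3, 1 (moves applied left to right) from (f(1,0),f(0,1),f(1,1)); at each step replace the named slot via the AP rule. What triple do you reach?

start (-5,-1,-4) = (f(1,0),f(0,1),f(1,1))
replace slot 3: 2·((-5)+(-1)) − (-4) = -8 → (-5,-1,-8)
replace slot 1: 2·((-1)+(-8)) − (-5) = -13 → (-13,-1,-8)

-13,-1,-8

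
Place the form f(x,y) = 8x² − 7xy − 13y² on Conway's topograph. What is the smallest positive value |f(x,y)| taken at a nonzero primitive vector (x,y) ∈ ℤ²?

descent: ρ → (-13,7,8)  [lands on river]
river: ρ → (8,9,-12)
river: ρ → (-12,15,5)
river: ρ → (5,15,-12)
river: ρ → (-12,9,8)
river: ρ → (8,7,-13)
river: ρ → (-13,19,2)
river: ρ → (2,21,-3)
river: ρ → (-3,21,2)
river: ρ → (2,19,-13)
closes: descent 1, river 10
min |a| on river = 2

2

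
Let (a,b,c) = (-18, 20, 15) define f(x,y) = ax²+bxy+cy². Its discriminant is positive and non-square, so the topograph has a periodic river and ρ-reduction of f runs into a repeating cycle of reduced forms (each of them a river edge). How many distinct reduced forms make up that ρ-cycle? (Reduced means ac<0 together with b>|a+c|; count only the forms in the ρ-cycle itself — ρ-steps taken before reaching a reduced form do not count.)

D = 1480, ⌊√D⌋ = 38
river: ρ → (15,10,-23)
river: ρ → (-23,36,2)
river: ρ → (2,36,-23)
river: ρ → (-23,10,15)
river: ρ → (15,20,-18)
river: ρ → (-18,16,17)
river: ρ → (17,18,-17)
river: ρ → (-17,16,18)
river: ρ → (18,20,-15)
river: ρ → (-15,10,23)
river: ρ → (23,36,-2)
river: ρ → (-2,36,23)
river: ρ → (23,10,-15)
river: ρ → (-15,20,18)
river: ρ → (18,16,-17)
river: ρ → (-17,18,17)
river: ρ → (17,16,-18)
river: ρ → (-18,20,15)
ρ-cycle length = 18 (tail of 0 descent steps not counted)

18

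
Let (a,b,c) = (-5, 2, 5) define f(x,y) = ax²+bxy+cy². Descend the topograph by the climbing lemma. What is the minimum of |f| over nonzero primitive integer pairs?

river: ρ → (5,8,-2)
river: ρ → (-2,8,5)
river: ρ → (5,2,-5)
river: ρ → (-5,8,2)
river: ρ → (2,8,-5)
river: ρ → (-5,2,5)
closes: descent 0, river 6
min |a| on river = 2

2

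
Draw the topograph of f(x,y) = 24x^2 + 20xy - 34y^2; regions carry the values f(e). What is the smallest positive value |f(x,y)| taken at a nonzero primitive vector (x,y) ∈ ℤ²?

river: ρ → (-34,48,10)
river: ρ → (10,52,-24)
river: ρ → (-24,44,18)
river: ρ → (18,28,-40)
river: ρ → (-40,52,6)
river: ρ → (6,56,-22)
river: ρ → (-22,32,30)
river: ρ → (30,28,-24)
river: ρ → (-24,20,34)
river: ρ → (34,48,-10)
river: ρ → (-10,52,24)
river: ρ → (24,44,-18)
river: ρ → (-18,28,40)
river: ρ → (40,52,-6)
river: ρ → (-6,56,22)
river: ρ → (22,32,-30)
river: ρ → (-30,28,24)
river: ρ → (24,20,-34)
closes: descent 0, river 18
min |a| on river = 6

6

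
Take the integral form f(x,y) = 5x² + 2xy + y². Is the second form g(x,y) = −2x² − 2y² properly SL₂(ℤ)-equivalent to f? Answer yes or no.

D₁ = -16, D₂ = -16
f: flip: (5,2,1)→(1,-2,5)
f: translate: b→0 (≡-2 mod 2), so (1,-2,5)→(1,0,4)
f: reduced (well bottom): (1,0,4) with a≤c, −a<b≤a
g is negative-definite; reduce −g:
−g: reduced (well bottom): (2,0,2) with a≤c, −a<b≤a
flip sign back: reduced form of g is (-2,0,-2)
reduced forms (1, 0, 4) vs (-2, 0, -2) ⇒ inequivalent

no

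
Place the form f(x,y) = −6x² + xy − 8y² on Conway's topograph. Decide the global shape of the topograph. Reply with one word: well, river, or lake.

D = b²−4ac = 1² − 4·(-6)·(-8) = -191
D < 0 ⇒ definite ⇒ every region one sign ⇒ single well

well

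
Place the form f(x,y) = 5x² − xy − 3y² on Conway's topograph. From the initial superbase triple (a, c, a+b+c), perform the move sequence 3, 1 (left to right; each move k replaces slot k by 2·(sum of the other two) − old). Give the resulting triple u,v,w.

start (5,-3,1) = (f(1,0),f(0,1),f(1,1))
replace slot 3: 2·(5+(-3)) − 1 = 3 → (5,-3,3)
replace slot 1: 2·((-3)+3) − 5 = -5 → (-5,-3,3)

-5,-3,3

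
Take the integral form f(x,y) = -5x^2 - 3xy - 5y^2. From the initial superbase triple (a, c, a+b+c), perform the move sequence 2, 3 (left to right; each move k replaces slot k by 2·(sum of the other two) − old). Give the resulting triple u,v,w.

start (-5,-5,-13) = (f(1,0),f(0,1),f(1,1))
replace slot 2: 2·((-5)+(-13)) − (-5) = -31 → (-5,-31,-13)
replace slot 3: 2·((-5)+(-31)) − (-13) = -59 → (-5,-31,-59)

-5,-31,-59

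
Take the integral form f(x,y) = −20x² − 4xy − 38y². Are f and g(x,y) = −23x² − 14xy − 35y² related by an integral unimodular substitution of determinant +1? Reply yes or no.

D₁ = -3024, D₂ = -3024
f is negative-definite; reduce −f:
−f: reduced (well bottom): (20,4,38) with a≤c, −a<b≤a
flip sign back: reduced form of f is (-20,-4,-38)
g is negative-definite; reduce −g:
−g: reduced (well bottom): (23,14,35) with a≤c, −a<b≤a
flip sign back: reduced form of g is (-23,-14,-35)
reduced forms (-20, -4, -38) vs (-23, -14, -35) ⇒ inequivalent

no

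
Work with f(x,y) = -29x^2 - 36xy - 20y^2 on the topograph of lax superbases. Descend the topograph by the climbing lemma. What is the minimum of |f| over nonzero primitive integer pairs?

translate: b→-22 (≡36 mod 58), so (29,36,20)→(29,-22,13)
flip: (29,-22,13)→(13,22,29)
translate: b→-4 (≡22 mod 26), so (13,22,29)→(13,-4,20)
reduced (well bottom): (13,-4,20) with a≤c, −a<b≤a
well minimum |f| = |-13| = 13 (negative-definite)

13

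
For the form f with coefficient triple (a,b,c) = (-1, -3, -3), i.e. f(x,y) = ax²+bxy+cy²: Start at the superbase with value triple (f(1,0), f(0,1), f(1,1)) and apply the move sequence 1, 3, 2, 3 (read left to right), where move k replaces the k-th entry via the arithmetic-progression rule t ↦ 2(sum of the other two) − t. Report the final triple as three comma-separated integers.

start (-1,-3,-7) = (f(1,0),f(0,1),f(1,1))
replace slot 1: 2·((-3)+(-7)) − (-1) = -19 → (-19,-3,-7)
replace slot 3: 2·((-19)+(-3)) − (-7) = -37 → (-19,-3,-37)
replace slot 2: 2·((-19)+(-37)) − (-3) = -109 → (-19,-109,-37)
replace slot 3: 2·((-19)+(-109)) − (-37) = -219 → (-19,-109,-219)

-19,-109,-219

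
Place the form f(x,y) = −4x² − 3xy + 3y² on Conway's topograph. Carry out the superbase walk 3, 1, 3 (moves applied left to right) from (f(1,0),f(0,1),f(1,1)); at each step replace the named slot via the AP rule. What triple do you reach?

start (-4,3,-4) = (f(1,0),f(0,1),f(1,1))
replace slot 3: 2·((-4)+3) − (-4) = 2 → (-4,3,2)
replace slot 1: 2·(3+2) − (-4) = 14 → (14,3,2)
replace slot 3: 2·(14+3) − 2 = 32 → (14,3,32)

14,3,32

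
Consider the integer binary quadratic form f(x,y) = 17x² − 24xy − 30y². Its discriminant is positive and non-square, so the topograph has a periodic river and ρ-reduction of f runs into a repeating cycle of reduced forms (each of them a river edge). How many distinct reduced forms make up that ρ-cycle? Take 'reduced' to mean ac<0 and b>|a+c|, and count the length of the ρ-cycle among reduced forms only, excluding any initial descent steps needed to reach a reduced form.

D = 2616, ⌊√D⌋ = 51
descent: ρ → (-30,24,17)  [lands on river]
river: ρ → (17,44,-10)
river: ρ → (-10,36,33)
river: ρ → (33,30,-13)
river: ρ → (-13,48,6)
river: ρ → (6,48,-13)
river: ρ → (-13,30,33)
river: ρ → (33,36,-10)
river: ρ → (-10,44,17)
river: ρ → (17,24,-30)
river: ρ → (-30,36,11)
river: ρ → (11,30,-39)
river: ρ → (-39,48,2)
river: ρ → (2,48,-39)
river: ρ → (-39,30,11)
river: ρ → (11,36,-30)
ρ-cycle length = 16 (tail of 1 descent step not counted)

16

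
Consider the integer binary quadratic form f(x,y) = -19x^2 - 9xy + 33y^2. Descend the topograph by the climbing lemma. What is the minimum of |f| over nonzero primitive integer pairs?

descent: ρ → (33,9,-19)
descent: ρ → (-19,29,23)  [lands on river]
river: ρ → (23,17,-25)
river: ρ → (-25,33,15)
river: ρ → (15,27,-31)
river: ρ → (-31,35,11)
river: ρ → (11,31,-37)
river: ρ → (-37,43,5)
river: ρ → (5,47,-19)
closes: descent 2, river 8
min |a| on river = 5

5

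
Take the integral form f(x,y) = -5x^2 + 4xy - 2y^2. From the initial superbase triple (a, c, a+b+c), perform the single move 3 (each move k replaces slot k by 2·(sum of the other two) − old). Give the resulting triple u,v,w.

start (-5,-2,-3) = (f(1,0),f(0,1),f(1,1))
replace slot 3: 2·((-5)+(-2)) − (-3) = -11 → (-5,-2,-11)

-5,-2,-11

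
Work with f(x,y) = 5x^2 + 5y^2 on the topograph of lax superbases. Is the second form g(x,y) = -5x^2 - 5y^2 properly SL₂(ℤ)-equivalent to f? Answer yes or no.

D₁ = -100, D₂ = -100
f: reduced (well bottom): (5,0,5) with a≤c, −a<b≤a
g is negative-definite; reduce −g:
−g: reduced (well bottom): (5,0,5) with a≤c, −a<b≤a
flip sign back: reduced form of g is (-5,0,-5)
reduced forms (5, 0, 5) vs (-5, 0, -5) ⇒ inequivalent

no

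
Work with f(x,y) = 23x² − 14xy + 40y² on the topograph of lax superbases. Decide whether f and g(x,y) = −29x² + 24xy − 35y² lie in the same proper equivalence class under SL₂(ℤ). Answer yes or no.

D₁ = -3484, D₂ = -3484
f: reduced (well bottom): (23,-14,40) with a≤c, −a<b≤a
g is negative-definite; reduce −g:
−g: reduced (well bottom): (29,-24,35) with a≤c, −a<b≤a
flip sign back: reduced form of g is (-29,24,-35)
reduced forms (23, -14, 40) vs (-29, 24, -35) ⇒ inequivalent

no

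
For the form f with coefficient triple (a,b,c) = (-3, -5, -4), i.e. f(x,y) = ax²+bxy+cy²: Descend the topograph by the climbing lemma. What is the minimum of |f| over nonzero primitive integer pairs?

translate: b→-1 (≡5 mod 6), so (3,5,4)→(3,-1,2)
flip: (3,-1,2)→(2,1,3)
reduced (well bottom): (2,1,3) with a≤c, −a<b≤a
well minimum |f| = |-2| = 2 (negative-definite)

2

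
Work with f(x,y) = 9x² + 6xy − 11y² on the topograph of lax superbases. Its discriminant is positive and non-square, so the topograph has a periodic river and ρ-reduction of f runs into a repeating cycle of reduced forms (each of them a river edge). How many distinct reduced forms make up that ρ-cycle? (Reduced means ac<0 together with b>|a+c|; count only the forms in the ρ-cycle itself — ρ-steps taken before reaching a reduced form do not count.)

D = 432, ⌊√D⌋ = 20
river: ρ → (-11,16,4)
river: ρ → (4,16,-11)
river: ρ → (-11,6,9)
river: ρ → (9,12,-8)
river: ρ → (-8,20,1)
river: ρ → (1,20,-8)
river: ρ → (-8,12,9)
river: ρ → (9,6,-11)
ρ-cycle length = 8 (tail of 0 descent steps not counted)

8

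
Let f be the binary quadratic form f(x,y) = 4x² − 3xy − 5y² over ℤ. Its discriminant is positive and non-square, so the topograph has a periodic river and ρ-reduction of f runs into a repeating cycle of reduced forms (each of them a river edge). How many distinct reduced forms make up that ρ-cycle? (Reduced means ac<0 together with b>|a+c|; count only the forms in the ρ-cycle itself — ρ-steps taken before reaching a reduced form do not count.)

D = 89, ⌊√D⌋ = 9
descent: ρ → (-5,3,4)  [lands on river]
river: ρ → (4,5,-4)
river: ρ → (-4,3,5)
river: ρ → (5,7,-2)
river: ρ → (-2,9,1)
river: ρ → (1,9,-2)
river: ρ → (-2,7,5)
river: ρ → (5,3,-4)
river: ρ → (-4,5,4)
river: ρ → (4,3,-5)
river: ρ → (-5,7,2)
river: ρ → (2,9,-1)
river: ρ → (-1,9,2)
river: ρ → (2,7,-5)
ρ-cycle length = 14 (tail of 1 descent step not counted)

14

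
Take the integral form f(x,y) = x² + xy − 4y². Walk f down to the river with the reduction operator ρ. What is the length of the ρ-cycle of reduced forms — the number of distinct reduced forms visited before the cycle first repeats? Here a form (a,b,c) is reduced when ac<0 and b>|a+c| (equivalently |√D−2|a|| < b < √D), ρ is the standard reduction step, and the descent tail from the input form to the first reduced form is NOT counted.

D = 17, ⌊√D⌋ = 4
descent: ρ → (-4,-1,1)
descent: ρ → (1,3,-2)  [lands on river]
river: ρ → (-2,1,2)
river: ρ → (2,3,-1)
river: ρ → (-1,3,2)
river: ρ → (2,1,-2)
river: ρ → (-2,3,1)
ρ-cycle length = 6 (tail of 2 descent steps not counted)

6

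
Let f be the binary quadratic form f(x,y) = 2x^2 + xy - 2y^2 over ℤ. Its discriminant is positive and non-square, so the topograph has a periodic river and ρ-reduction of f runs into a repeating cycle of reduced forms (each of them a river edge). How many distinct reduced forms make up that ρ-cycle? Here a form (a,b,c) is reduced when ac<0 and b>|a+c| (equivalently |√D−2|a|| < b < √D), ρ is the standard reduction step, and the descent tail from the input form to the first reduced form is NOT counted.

D = 17, ⌊√D⌋ = 4
river: ρ → (-2,3,1)
river: ρ → (1,3,-2)
river: ρ → (-2,1,2)
river: ρ → (2,3,-1)
river: ρ → (-1,3,2)
river: ρ → (2,1,-2)
ρ-cycle length = 6 (tail of 0 descent steps not counted)

6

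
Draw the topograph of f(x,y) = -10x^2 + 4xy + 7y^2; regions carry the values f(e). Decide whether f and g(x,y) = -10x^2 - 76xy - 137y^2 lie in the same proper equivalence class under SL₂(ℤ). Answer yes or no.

D₁ = 296, D₂ = 296
river cycle of f (length 10): (7, 10, -7), (-7, 4, 10), (10, 16, -1), (-1, 16, 10), (10, 4, -7), (-7, 10, 7), (7, 4, -10), (-10, 16, 1), (1, 16, -10), (-10, 4, 7)
river cycle of g (length 10): (-10, 4, 7), (7, 10, -7), (-7, 4, 10), (10, 16, -1), (-1, 16, 10), (10, 4, -7), (-7, 10, 7), (7, 4, -10), (-10, 16, 1), (1, 16, -10)
cycles coincide ⇒ equivalent

yes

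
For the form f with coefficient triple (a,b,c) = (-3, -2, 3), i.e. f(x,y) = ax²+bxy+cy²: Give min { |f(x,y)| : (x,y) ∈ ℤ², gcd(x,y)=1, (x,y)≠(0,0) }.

descent: ρ → (3,2,-3)  [lands on river]
river: ρ → (-3,4,2)
river: ρ → (2,4,-3)
river: ρ → (-3,2,3)
river: ρ → (3,4,-2)
river: ρ → (-2,4,3)
closes: descent 1, river 6
min |a| on river = 2

2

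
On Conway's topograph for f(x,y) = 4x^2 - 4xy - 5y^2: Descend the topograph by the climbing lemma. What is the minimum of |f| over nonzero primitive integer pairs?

descent: ρ → (-5,4,4)  [lands on river]
river: ρ → (4,4,-5)
river: ρ → (-5,6,3)
river: ρ → (3,6,-5)
closes: descent 1, river 4
min |a| on river = 3

3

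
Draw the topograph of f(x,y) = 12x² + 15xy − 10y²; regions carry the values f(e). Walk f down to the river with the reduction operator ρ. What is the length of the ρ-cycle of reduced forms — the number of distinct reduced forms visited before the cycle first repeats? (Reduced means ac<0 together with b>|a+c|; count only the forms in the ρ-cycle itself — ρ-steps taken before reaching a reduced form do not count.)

D = 705, ⌊√D⌋ = 26
river: ρ → (-10,25,2)
river: ρ → (2,23,-22)
river: ρ → (-22,21,3)
river: ρ → (3,21,-22)
river: ρ → (-22,23,2)
river: ρ → (2,25,-10)
river: ρ → (-10,15,12)
river: ρ → (12,9,-13)
river: ρ → (-13,17,8)
river: ρ → (8,15,-15)
river: ρ → (-15,15,8)
river: ρ → (8,17,-13)
river: ρ → (-13,9,12)
river: ρ → (12,15,-10)
ρ-cycle length = 14 (tail of 0 descent steps not counted)

14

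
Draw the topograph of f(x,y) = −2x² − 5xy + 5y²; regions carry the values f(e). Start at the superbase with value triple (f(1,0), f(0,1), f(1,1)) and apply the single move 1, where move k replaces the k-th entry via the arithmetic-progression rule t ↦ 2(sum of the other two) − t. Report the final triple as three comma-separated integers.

start (-2,5,-2) = (f(1,0),f(0,1),f(1,1))
replace slot 1: 2·(5+(-2)) − (-2) = 8 → (8,5,-2)

8,5,-2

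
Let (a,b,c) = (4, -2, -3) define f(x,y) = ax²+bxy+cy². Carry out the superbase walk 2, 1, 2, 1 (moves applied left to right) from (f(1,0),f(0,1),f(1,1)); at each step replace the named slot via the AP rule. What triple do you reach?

start (4,-3,-1) = (f(1,0),f(0,1),f(1,1))
replace slot 2: 2·(4+(-1)) − (-3) = 9 → (4,9,-1)
replace slot 1: 2·(9+(-1)) − 4 = 12 → (12,9,-1)
replace slot 2: 2·(12+(-1)) − 9 = 13 → (12,13,-1)
replace slot 1: 2·(13+(-1)) − 12 = 12 → (12,13,-1)

12,13,-1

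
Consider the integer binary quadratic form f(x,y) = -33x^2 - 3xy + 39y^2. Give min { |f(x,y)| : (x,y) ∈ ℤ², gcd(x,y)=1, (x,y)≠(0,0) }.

descent: ρ → (39,3,-33)
descent: ρ → (-33,63,9)  [lands on river]
river: ρ → (9,63,-33)
river: ρ → (-33,69,3)
river: ρ → (3,69,-33)
closes: descent 2, river 4
min |a| on river = 3

3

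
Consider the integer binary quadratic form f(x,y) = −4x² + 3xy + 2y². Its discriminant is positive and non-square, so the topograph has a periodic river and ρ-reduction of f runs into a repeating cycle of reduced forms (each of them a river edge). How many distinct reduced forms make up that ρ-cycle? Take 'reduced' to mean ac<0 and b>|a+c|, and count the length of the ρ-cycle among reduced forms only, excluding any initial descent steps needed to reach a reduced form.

D = 41, ⌊√D⌋ = 6
river: ρ → (2,5,-2)
river: ρ → (-2,3,4)
river: ρ → (4,5,-1)
river: ρ → (-1,5,4)
river: ρ → (4,3,-2)
river: ρ → (-2,5,2)
river: ρ → (2,3,-4)
river: ρ → (-4,5,1)
river: ρ → (1,5,-4)
river: ρ → (-4,3,2)
ρ-cycle length = 10 (tail of 0 descent steps not counted)

10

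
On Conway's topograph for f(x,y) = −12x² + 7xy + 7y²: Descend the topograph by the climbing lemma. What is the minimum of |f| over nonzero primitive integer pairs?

river: ρ → (7,7,-12)
river: ρ → (-12,17,2)
river: ρ → (2,19,-3)
river: ρ → (-3,17,8)
river: ρ → (8,15,-5)
river: ρ → (-5,15,8)
river: ρ → (8,17,-3)
river: ρ → (-3,19,2)
river: ρ → (2,17,-12)
river: ρ → (-12,7,7)
closes: descent 0, river 10
min |a| on river = 2

2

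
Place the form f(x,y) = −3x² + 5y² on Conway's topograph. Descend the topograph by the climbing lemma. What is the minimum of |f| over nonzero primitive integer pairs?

descent: ρ → (5,0,-3)
descent: ρ → (-3,6,2)  [lands on river]
river: ρ → (2,6,-3)
closes: descent 2, river 2
min |a| on river = 2

2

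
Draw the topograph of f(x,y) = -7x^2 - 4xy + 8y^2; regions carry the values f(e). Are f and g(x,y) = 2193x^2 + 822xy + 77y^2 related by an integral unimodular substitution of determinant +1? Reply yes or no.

D₁ = 240, D₂ = 240
river cycle of f (length 6): (8, 4, -7), (-7, 10, 5), (5, 10, -7), (-7, 4, 8), (8, 12, -3), (-3, 12, 8)
river cycle of g (length 6): (8, 4, -7), (-7, 10, 5), (5, 10, -7), (-7, 4, 8), (8, 12, -3), (-3, 12, 8)
cycles coincide ⇒ equivalent

yes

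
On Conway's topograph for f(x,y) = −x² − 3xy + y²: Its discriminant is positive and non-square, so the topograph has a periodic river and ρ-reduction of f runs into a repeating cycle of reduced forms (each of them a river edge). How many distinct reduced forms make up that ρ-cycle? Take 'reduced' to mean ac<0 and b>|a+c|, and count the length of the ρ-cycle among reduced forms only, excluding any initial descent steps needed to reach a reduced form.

D = 13, ⌊√D⌋ = 3
descent: ρ → (1,3,-1)  [lands on river]
river: ρ → (-1,3,1)
ρ-cycle length = 2 (tail of 1 descent step not counted)

2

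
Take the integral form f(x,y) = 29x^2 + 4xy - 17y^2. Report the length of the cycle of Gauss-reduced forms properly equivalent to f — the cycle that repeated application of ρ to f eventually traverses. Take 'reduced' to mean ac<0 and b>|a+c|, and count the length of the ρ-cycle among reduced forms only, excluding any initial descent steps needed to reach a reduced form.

D = 1988, ⌊√D⌋ = 44
descent: ρ → (-17,30,16)  [lands on river]
river: ρ → (16,34,-13)
river: ρ → (-13,44,1)
river: ρ → (1,44,-13)
river: ρ → (-13,34,16)
river: ρ → (16,30,-17)
river: ρ → (-17,38,8)
river: ρ → (8,42,-7)
river: ρ → (-7,42,8)
river: ρ → (8,38,-17)
ρ-cycle length = 10 (tail of 1 descent step not counted)

10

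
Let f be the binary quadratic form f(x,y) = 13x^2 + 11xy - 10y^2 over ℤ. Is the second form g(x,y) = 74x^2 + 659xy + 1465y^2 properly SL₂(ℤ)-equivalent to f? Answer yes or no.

D₁ = 641, D₂ = 641
river cycle of f (length 46): (-10, 9, 14), (14, 19, -5), (-5, 21, 10), (10, 19, -7), (-7, 23, 4), (4, 25, -1), (-1, 25, 4), (4, 23, -7), (-7, 19, 10), (10, 21, -5), … (36 more)
river cycle of g (length 46): (13, 11, -10), (-10, 9, 14), (14, 19, -5), (-5, 21, 10), (10, 19, -7), (-7, 23, 4), (4, 25, -1), (-1, 25, 4), (4, 23, -7), (-7, 19, 10), … (36 more)
cycles coincide ⇒ equivalent

yes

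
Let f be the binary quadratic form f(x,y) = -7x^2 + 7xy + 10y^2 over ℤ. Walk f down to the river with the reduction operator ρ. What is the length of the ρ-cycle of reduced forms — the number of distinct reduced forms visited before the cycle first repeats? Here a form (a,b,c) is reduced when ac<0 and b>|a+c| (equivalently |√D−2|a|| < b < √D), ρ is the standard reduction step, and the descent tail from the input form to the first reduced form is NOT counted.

D = 329, ⌊√D⌋ = 18
river: ρ → (10,13,-4)
river: ρ → (-4,11,13)
river: ρ → (13,15,-2)
river: ρ → (-2,17,5)
river: ρ → (5,13,-8)
river: ρ → (-8,3,10)
river: ρ → (10,17,-1)
river: ρ → (-1,17,10)
river: ρ → (10,3,-8)
river: ρ → (-8,13,5)
river: ρ → (5,17,-2)
river: ρ → (-2,15,13)
river: ρ → (13,11,-4)
river: ρ → (-4,13,10)
river: ρ → (10,7,-7)
river: ρ → (-7,7,10)
ρ-cycle length = 16 (tail of 0 descent steps not counted)

16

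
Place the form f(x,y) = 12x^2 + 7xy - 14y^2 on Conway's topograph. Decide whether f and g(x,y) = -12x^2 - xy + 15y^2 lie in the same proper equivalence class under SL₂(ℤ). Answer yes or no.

D₁ = 721, D₂ = 721
river cycle of f (length 36): (-14, 21, 5), (5, 19, -18), (-18, 17, 6), (6, 19, -15), (-15, 11, 10), (10, 9, -16), (-16, 23, 3), (3, 25, -8), (-8, 23, 6), (6, 25, -4), … (26 more)
river cycle of g (length 36): (-12, 23, 4), (4, 25, -6), (-6, 23, 8), (8, 25, -3), (-3, 23, 16), (16, 9, -10), (-10, 11, 15), (15, 19, -6), (-6, 17, 18), (18, 19, -5), … (26 more)
cycles differ ⇒ inequivalent

no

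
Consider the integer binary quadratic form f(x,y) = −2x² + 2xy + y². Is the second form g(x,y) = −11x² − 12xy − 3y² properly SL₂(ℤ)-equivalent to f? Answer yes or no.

D₁ = 12, D₂ = 12
river cycle of f (length 2): (1, 2, -2), (-2, 2, 1)
river cycle of g (length 2): (1, 2, -2), (-2, 2, 1)
cycles coincide ⇒ equivalent

yes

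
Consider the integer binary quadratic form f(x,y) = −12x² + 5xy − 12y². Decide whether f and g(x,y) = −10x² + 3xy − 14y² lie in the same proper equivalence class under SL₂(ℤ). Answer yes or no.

D₁ = -551, D₂ = -551
f is negative-definite; reduce −f:
−f: flip: (12,-5,12)→(12,5,12)
−f: reduced (well bottom): (12,5,12) with a≤c, −a<b≤a
flip sign back: reduced form of f is (-12,-5,-12)
g is negative-definite; reduce −g:
−g: reduced (well bottom): (10,-3,14) with a≤c, −a<b≤a
flip sign back: reduced form of g is (-10,3,-14)
reduced forms (-12, -5, -12) vs (-10, 3, -14) ⇒ inequivalent

no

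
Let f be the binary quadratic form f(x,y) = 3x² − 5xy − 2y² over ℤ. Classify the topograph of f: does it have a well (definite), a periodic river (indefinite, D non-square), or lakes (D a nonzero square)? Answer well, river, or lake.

D = b²−4ac = (-5)² − 4·3·(-2) = 49
D = 7² is a perfect square ⇒ form factors over ℤ ⇒ lakes

lake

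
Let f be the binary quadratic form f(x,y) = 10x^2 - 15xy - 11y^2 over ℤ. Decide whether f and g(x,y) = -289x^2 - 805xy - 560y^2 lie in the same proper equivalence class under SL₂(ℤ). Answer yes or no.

D₁ = 665, D₂ = 665
river cycle of f (length 10): (-11, 15, 10), (10, 25, -1), (-1, 25, 10), (10, 15, -11), (-11, 7, 14), (14, 21, -4), (-4, 19, 19), (19, 19, -4), (-4, 21, 14), (14, 7, -11)
river cycle of g (length 10): (-4, 21, 14), (14, 7, -11), (-11, 15, 10), (10, 25, -1), (-1, 25, 10), (10, 15, -11), (-11, 7, 14), (14, 21, -4), (-4, 19, 19), (19, 19, -4)
cycles coincide ⇒ equivalent

yes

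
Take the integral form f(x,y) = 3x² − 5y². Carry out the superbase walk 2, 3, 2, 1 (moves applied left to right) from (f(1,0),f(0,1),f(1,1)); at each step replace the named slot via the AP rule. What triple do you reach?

start (3,-5,-2) = (f(1,0),f(0,1),f(1,1))
replace slot 2: 2·(3+(-2)) − (-5) = 7 → (3,7,-2)
replace slot 3: 2·(3+7) − (-2) = 22 → (3,7,22)
replace slot 2: 2·(3+22) − 7 = 43 → (3,43,22)
replace slot 1: 2·(43+22) − 3 = 127 → (127,43,22)

127,43,22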